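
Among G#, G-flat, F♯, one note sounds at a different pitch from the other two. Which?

G#

In 12-tone equal temperament, enharmonic equivalents share a pitch class. G# is pitch class 8; Gb is pitch class 6; F# is pitch class 6.
Gb and F# share pitch class 6, while G# is pitch class 8.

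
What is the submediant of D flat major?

Bb

Degree 6 takes the letter 5 steps above D, which is B.
In major, degree 6 sits 9 semitones above the tonic. Db + 9 semitones is pitch class 10, spelled on B as Bb.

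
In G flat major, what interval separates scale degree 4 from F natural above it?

augmented fourth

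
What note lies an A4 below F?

Cb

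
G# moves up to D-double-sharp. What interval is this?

augmented fifth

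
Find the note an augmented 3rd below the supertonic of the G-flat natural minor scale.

Fbb

The supertonic of Gb natural minor is Ab.
An augmented third (5 semitones) below Ab lands on the letter F, giving Fbb.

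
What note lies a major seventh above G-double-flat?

A seventh above G lands on the letter F.
A major seventh spans 11 semitones, so Gbb moves to pitch class 4. On the letter F that is Fb.

Fb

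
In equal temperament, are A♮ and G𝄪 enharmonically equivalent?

Yes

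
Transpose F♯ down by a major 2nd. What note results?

E

F down a major second is Eb, so the target letter is E.
From F#, a major second is 2 semitones down: E.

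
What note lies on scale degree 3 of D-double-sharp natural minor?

F##

Degree 3 takes the letter 2 steps above D, which is F.
In natural minor, degree 3 sits 3 semitones above the tonic. D## + 3 semitones is pitch class 7, spelled on F as F##.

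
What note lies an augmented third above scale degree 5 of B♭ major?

A#

Scale degree 5 of Bb major is F.
An augmented third (5 semitones) above F lands on the letter A, giving A#.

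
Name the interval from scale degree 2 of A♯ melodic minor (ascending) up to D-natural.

diminished third

Scale degree 2 of A# melodic minor (ascending) is B#.
B# up to D: letters B→D make it a third; 2 semitones makes it diminished.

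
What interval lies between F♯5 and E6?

Counting letters F–G–A–B–C–D–E gives a seventh.
F#→E = 10 semitones, 1 narrower than the major seventh (11), so minor.

minor seventh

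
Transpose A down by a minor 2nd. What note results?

G#

A down a major second is G, so the target letter is G.
From A, a minor second is 1 semitone down: G#.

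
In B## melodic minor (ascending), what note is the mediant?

D##

Degree 3 takes the letter 2 steps above B, which is D.
In melodic minor (ascending), degree 3 sits 3 semitones above the tonic. B## + 3 semitones is pitch class 4, spelled on D as D##.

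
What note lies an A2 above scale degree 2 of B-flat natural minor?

Scale degree 2 of Bb natural minor is C.
An augmented second (3 semitones) above C lands on the letter D, giving D#.

D#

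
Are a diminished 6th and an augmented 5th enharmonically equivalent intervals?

No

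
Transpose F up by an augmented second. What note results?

F up a major second is G, so the target letter is G.
From F, an augmented second is 3 semitones up: G#.

G#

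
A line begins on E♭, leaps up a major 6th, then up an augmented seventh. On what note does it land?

B#

A major sixth up from Eb is C (letter C, 9 semitones up).
An augmented seventh up from C is B# (letter B, 12 semitones up).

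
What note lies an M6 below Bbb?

Dbb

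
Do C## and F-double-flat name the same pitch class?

No

Two spellings are enharmonically equivalent only if they share a pitch class.
Here C## → 2, Fbb → 3; 2 ≠ 3, so they are not.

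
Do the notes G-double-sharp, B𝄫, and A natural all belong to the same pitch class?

Yes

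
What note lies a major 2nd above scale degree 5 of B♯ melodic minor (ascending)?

Scale degree 5 of B# melodic minor (ascending) is F##.
A major second (2 semitones) above F## lands on the letter G, giving G##.

G##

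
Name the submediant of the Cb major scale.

The Cb major scale runs Cb Db Eb Fb Gb Ab Bb.
Degree 6 is Ab.

Ab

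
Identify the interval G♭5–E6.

Counting letters G–A–B–C–D–E gives a sixth.
Gb→E = 10 semitones, 1 wider than the major sixth (9), so augmented.

augmented sixth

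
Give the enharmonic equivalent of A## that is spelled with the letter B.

B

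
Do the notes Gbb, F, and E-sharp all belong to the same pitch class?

Gbb is pitch class 5; F is pitch class 5; E# is pitch class 5.
All spellings map to pitch class 5, so they are enharmonically equivalent.

Yes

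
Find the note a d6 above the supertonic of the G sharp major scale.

F

The supertonic of G# major is A#.
A diminished sixth (7 semitones) above A# lands on the letter F, giving F.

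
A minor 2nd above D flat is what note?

D up a major second is E, so the target letter is E.
From Db, a minor second is 1 semitone up: Ebb.

Ebb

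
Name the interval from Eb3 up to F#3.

The letter names run E→F, a span of 1 letter step, so the interval is some kind of second.
Eb to F# is 3 semitones. A major second is 2, so 3 makes it augmented.

augmented second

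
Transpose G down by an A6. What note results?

A sixth below G lands on the letter B.
An augmented sixth spans 10 semitones, so G moves to pitch class 9. On the letter B that is Bbb.

Bbb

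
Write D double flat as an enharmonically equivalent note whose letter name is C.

C

Plain C sits at the same pitch as Dbb, so on the letter C the same pitch needs a natural: C.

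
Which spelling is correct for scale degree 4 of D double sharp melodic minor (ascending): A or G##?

G##

Each scale degree takes a distinct letter name. Degree 4 of a scale on D must use the letter G.
G## and A are enharmonically the same pitch, but only G## uses the letter G, so it is the correct spelling here.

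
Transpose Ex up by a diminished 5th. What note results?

E up a perfect fifth is B, so the target letter is B.
From E##, a diminished fifth is 6 semitones up: B#.

B#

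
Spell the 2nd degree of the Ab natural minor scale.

Bb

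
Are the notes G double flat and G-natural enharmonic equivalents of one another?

No

Gbb is pitch class 5; G is pitch class 7.
The pitch classes differ (5 vs. 7), so they are not enharmonic equivalents.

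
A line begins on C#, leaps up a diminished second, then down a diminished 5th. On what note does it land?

A diminished second up from C# is Db (letter D, 0 semitones up).
A diminished fifth down from Db is G (letter G, 6 semitones down).

G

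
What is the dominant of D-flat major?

Ab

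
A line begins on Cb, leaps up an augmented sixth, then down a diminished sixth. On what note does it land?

C##

An augmented sixth up from Cb is A (letter A, 10 semitones up).
A diminished sixth down from A is C## (letter C, 7 semitones down).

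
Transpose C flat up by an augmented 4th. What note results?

F

A fourth above C lands on the letter F.
An augmented fourth spans 6 semitones, so Cb moves to pitch class 5. On the letter F that is F.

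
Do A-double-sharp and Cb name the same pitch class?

Yes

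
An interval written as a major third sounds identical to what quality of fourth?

A major third spans 4 semitones.
A fourth spanning 4 semitones is diminished (the perfect fourth is 5).

diminished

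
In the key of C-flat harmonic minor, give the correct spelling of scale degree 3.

Ebb

Degree 3 takes the letter 2 steps above C, which is E.
In harmonic minor, degree 3 sits 3 semitones above the tonic. Cb + 3 semitones is pitch class 2, spelled on E as Ebb.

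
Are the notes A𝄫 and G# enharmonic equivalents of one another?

Two spellings are enharmonically equivalent only if they share a pitch class.
Here Abb → 7, G# → 8; 7 ≠ 8, so they are not.

No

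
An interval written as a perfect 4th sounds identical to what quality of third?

augmented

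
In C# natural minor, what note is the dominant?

The C# natural minor scale runs C# D# E F# G# A B.
Degree 5 is G#.

G#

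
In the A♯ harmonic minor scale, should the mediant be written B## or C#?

Each scale degree takes a distinct letter name. Degree 3 of a scale on A must use the letter C.
C# and B## are enharmonically the same pitch, but only C# uses the letter C, so it is the correct spelling here.

C#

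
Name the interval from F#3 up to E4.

The letter names run F→E, a span of 6 letter steps, so the interval is some kind of seventh.
F# to E is 10 semitones. A major seventh is 11, so 10 makes it minor.

minor seventh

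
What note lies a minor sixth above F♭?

Dbb

F up a major sixth is D, so the target letter is D.
From Fb, a minor sixth is 8 semitones up: Dbb.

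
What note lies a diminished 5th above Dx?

A#

A fifth above D lands on the letter A.
A diminished fifth spans 6 semitones, so D## moves to pitch class 10. On the letter A that is A#.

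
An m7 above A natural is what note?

A up a major seventh is G#, so the target letter is G.
From A, a minor seventh is 10 semitones up: G.

G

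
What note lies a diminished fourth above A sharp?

D

A fourth above A lands on the letter D.
A diminished fourth spans 4 semitones, so A# moves to pitch class 2. On the letter D that is D.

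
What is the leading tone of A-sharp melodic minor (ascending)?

The A# melodic minor (ascending) scale runs A# B# C# D# E# F## G##.
Degree 7 is G##.

G##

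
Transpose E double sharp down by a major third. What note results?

A third below E lands on the letter C.
A major third spans 4 semitones, so E## moves to pitch class 2. On the letter C that is C##.

C##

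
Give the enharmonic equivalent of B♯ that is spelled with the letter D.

Plain D sits 2 semitones above B#, so on the letter D the same pitch needs a double flat: Dbb.

Dbb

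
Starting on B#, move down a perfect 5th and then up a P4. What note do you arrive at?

A#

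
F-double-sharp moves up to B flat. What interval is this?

doubly diminished fourth

The letter names run F→B, a span of 3 letter steps, so the interval is some kind of fourth.
F## to Bb is 3 semitones. A perfect fourth is 5, so 3 makes it doubly diminished.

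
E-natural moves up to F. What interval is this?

minor second

The letter names run E→F, a span of 1 letter step, so the interval is some kind of second.
E to F is 1 semitone. A major second is 2, so 1 makes it minor.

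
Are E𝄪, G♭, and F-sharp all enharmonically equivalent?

Yes

E## is pitch class 6; Gb is pitch class 6; F# is pitch class 6.
All spellings map to pitch class 6, so they are enharmonically equivalent.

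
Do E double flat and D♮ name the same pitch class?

Ebb = pitch class 2 and D = pitch class 2 — the same pitch class, so they are enharmonic equivalents.

Yes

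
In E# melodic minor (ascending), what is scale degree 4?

A#

The E# melodic minor (ascending) scale runs E# F## G# A# B# C## D##.
Degree 4 is A#.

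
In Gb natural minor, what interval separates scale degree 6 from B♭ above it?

augmented fifth

Scale degree 6 of Gb natural minor is Ebb.
Ebb up to Bb: letters E→B make it a fifth; 8 semitones makes it augmented.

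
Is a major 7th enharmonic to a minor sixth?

A major seventh spans 11 semitones; a minor sixth spans 8.
The spans differ, so they are not enharmonic equivalents.

No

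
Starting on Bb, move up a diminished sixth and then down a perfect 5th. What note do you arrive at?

Cbb

A diminished sixth up from Bb is Gbb (letter G, 7 semitones up).
A perfect fifth down from Gbb is Cbb (letter C, 7 semitones down).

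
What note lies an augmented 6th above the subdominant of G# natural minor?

A##

The subdominant of G# natural minor is C#.
An augmented sixth (10 semitones) above C# lands on the letter A, giving A##.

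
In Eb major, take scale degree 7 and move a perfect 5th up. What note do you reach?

A

Scale degree 7 of Eb major is D.
A perfect fifth (7 semitones) above D lands on the letter A, giving A.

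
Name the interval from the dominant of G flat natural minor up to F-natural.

The dominant of Gb natural minor is Db.
Db up to F: letters D→F make it a third; 4 semitones makes it major.

major third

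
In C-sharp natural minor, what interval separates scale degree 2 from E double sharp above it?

Scale degree 2 of C# natural minor is D#.
D# up to E##: letters D→E make it a second; 3 semitones makes it augmented.

augmented second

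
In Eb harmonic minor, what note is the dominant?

The Eb harmonic minor scale runs Eb F Gb Ab Bb Cb D.
Degree 5 is Bb.

Bb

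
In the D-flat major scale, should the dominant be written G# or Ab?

Each scale degree takes a distinct letter name. Degree 5 of a scale on D must use the letter A.
Ab and G# are enharmonically the same pitch, but only Ab uses the letter A, so it is the correct spelling here.

Ab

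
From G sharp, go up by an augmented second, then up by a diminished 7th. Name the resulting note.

An augmented second up from G# is A## (letter A, 3 semitones up).
A diminished seventh up from A## is G# (letter G, 9 semitones up).

G#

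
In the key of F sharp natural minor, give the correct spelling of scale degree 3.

Degree 3 takes the letter 2 steps above F, which is A.
In natural minor, degree 3 sits 3 semitones above the tonic. F# + 3 semitones is pitch class 9, spelled on A as A.

A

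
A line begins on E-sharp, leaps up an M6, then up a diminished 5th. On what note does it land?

A major sixth up from E# is C## (letter C, 9 semitones up).
A diminished fifth up from C## is G# (letter G, 6 semitones up).

G#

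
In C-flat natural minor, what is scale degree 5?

Gb

Degree 5 takes the letter 4 steps above C, which is G.
In natural minor, degree 5 sits 7 semitones above the tonic. Cb + 7 semitones is pitch class 6, spelled on G as Gb.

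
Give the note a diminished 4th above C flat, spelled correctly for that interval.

Fbb

C up a perfect fourth is F, so the target letter is F.
From Cb, a diminished fourth is 4 semitones up: Fbb.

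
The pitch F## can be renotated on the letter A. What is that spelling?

Plain A sits 2 semitones above F##, so on the letter A the same pitch needs a double flat: Abb.

Abb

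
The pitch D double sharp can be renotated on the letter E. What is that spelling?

E

Plain E sits at the same pitch as D##, so on the letter E the same pitch needs a natural: E.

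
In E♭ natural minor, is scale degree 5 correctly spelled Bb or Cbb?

Each scale degree takes a distinct letter name. Degree 5 of a scale on E must use the letter B.
Bb and Cbb are enharmonically the same pitch, but only Bb uses the letter B, so it is the correct spelling here.

Bb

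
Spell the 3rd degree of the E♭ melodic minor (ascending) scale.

Degree 3 takes the letter 2 steps above E, which is G.
In melodic minor (ascending), degree 3 sits 3 semitones above the tonic. Eb + 3 semitones is pitch class 6, spelled on G as Gb.

Gb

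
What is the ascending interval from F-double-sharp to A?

diminished third

Counting letters F–G–A gives a third.
F##→A = 2 semitones, 2 narrower than the major third (4), so diminished.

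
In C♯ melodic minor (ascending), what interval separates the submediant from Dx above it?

augmented fourth

The submediant of C# melodic minor (ascending) is A#.
A# up to D##: letters A→D make it a fourth; 6 semitones makes it augmented.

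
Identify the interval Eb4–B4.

Counting letters E–F–G–A–B gives a fifth.
Eb→B = 8 semitones, 1 wider than the perfect fifth (7), so augmented.

augmented fifth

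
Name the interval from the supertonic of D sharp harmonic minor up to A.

The supertonic of D# harmonic minor is E#.
E# up to A: letters E→A make it a fourth; 4 semitones makes it diminished.

diminished fourth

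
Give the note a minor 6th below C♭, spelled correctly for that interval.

A sixth below C lands on the letter E.
A minor sixth spans 8 semitones, so Cb moves to pitch class 3. On the letter E that is Eb.

Eb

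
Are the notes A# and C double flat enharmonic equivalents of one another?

Yes

A# = pitch class 10 and Cbb = pitch class 10 — the same pitch class, so they are enharmonic equivalents.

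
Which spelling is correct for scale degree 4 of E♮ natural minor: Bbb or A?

A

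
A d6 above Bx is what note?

A sixth above B lands on the letter G.
A diminished sixth spans 7 semitones, so B## moves to pitch class 8. On the letter G that is G#.

G#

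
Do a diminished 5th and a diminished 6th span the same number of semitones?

No

A diminished fifth spans 6 semitones; a diminished sixth spans 7.
The spans differ, so they are not enharmonic equivalents.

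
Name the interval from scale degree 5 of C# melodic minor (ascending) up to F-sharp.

Scale degree 5 of C# melodic minor (ascending) is G#.
G# up to F#: letters G→F make it a seventh; 10 semitones makes it minor.

minor seventh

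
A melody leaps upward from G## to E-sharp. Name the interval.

Counting letters G–A–B–C–D–E gives a sixth.
G##→E# = 8 semitones, 1 narrower than the major sixth (9), so minor.

minor sixth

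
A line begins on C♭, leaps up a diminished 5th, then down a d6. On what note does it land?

Bb

A diminished fifth up from Cb is Gbb (letter G, 6 semitones up).
A diminished sixth down from Gbb is Bb (letter B, 7 semitones down).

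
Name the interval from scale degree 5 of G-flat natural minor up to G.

augmented fourth

Scale degree 5 of Gb natural minor is Db.
Db up to G: letters D→G make it a fourth; 6 semitones makes it augmented.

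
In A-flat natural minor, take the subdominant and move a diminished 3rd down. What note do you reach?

The subdominant of Ab natural minor is Db.
A diminished third (2 semitones) below Db lands on the letter B, giving B.

B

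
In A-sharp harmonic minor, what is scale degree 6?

The A# harmonic minor scale runs A# B# C# D# E# F# G##.
Degree 6 is F#.

F#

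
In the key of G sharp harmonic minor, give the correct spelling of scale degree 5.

The G# harmonic minor scale runs G# A# B C# D# E F##.
Degree 5 is D#.

D#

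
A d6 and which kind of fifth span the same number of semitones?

A diminished sixth spans 7 semitones.
A fifth spanning 7 semitones is perfect (the perfect fifth is 7).

perfect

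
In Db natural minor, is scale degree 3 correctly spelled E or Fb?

Fb

Each scale degree takes a distinct letter name. Degree 3 of a scale on D must use the letter F.
Fb and E are enharmonically the same pitch, but only Fb uses the letter F, so it is the correct spelling here.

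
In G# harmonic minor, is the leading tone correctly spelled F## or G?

Each scale degree takes a distinct letter name. Degree 7 of a scale on G must use the letter F.
F## and G are enharmonically the same pitch, but only F## uses the letter F, so it is the correct spelling here.

F##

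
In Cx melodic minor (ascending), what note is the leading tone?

The C## melodic minor (ascending) scale runs C## D## E# F## G## A## B##.
Degree 7 is B##.

B##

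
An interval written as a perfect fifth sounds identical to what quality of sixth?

diminished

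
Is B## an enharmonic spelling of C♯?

B## = pitch class 1 and C# = pitch class 1 — the same pitch class, so they are enharmonic equivalents.

Yes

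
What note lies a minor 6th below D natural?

A sixth below D lands on the letter F.
A minor sixth spans 8 semitones, so D moves to pitch class 6. On the letter F that is F#.

F#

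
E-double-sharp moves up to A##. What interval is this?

perfect fourth

Counting letters E–F–G–A gives a fourth.
E##→A## = 5 semitones, exactly the perfect fourth.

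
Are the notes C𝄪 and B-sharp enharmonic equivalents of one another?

Two spellings are enharmonically equivalent only if they share a pitch class.
Here C## → 2, B# → 0; 0 ≠ 2, so they are not.

No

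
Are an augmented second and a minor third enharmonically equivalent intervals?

Yes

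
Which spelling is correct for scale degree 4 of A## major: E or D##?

Each scale degree takes a distinct letter name. Degree 4 of a scale on A must use the letter D.
D## and E are enharmonically the same pitch, but only D## uses the letter D, so it is the correct spelling here.

D##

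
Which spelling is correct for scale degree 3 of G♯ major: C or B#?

B#

Each scale degree takes a distinct letter name. Degree 3 of a scale on G must use the letter B.
B# and C are enharmonically the same pitch, but only B# uses the letter B, so it is the correct spelling here.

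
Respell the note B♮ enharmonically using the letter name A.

A##

B is pitch class 11. The letter A alone is pitch class 9.
To reach pitch class 11 from A requires an offset of +2 semitones, i.e. double sharp: A##.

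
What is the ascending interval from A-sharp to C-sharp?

minor third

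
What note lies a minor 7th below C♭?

C down a major seventh is Db, so the target letter is D.
From Cb, a minor seventh is 10 semitones down: Db.

Db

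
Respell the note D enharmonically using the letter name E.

Plain E sits 2 semitones above D, so on the letter E the same pitch needs a double flat: Ebb.

Ebb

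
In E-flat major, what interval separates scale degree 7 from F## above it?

augmented third

Scale degree 7 of Eb major is D.
D up to F##: letters D→F make it a third; 5 semitones makes it augmented.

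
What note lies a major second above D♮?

D up a major second is E, so the target letter is E.
From D, a major second is 2 semitones up: E.

E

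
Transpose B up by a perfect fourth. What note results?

B up a perfect fourth is E, so the target letter is E.
From B, a perfect fourth is 5 semitones up: E.

E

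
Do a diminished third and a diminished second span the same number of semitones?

No

A diminished third spans 2 semitones; a diminished second spans 0.
The spans differ, so they are not enharmonic equivalents.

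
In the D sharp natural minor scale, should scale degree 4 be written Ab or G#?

G#

Each scale degree takes a distinct letter name. Degree 4 of a scale on D must use the letter G.
G# and Ab are enharmonically the same pitch, but only G# uses the letter G, so it is the correct spelling here.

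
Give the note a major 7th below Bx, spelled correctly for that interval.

B down a major seventh is C, so the target letter is C.
From B##, a major seventh is 11 semitones down: C##.

C##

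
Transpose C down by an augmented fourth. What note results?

Gb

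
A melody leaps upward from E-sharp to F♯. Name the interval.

The letter names run E→F, a span of 1 letter step, so the interval is some kind of second.
E# to F# is 1 semitone. A major second is 2, so 1 makes it minor.

minor second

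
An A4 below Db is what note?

D down a perfect fourth is A, so the target letter is A.
From Db, an augmented fourth is 6 semitones down: Abb.

Abb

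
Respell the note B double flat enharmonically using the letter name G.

Bbb is pitch class 9. The letter G alone is pitch class 7.
To reach pitch class 9 from G requires an offset of +2 semitones, i.e. double sharp: G##.

G##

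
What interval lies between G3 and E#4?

augmented sixth

Counting letters G–A–B–C–D–E gives a sixth.
G→E# = 10 semitones, 1 wider than the major sixth (9), so augmented.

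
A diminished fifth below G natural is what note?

G down a perfect fifth is C, so the target letter is C.
From G, a diminished fifth is 6 semitones down: C#.

C#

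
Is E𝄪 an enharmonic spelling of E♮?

Two spellings are enharmonically equivalent only if they share a pitch class.
Here E## → 6, E → 4; 4 ≠ 6, so they are not.

No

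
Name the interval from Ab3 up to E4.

The letter names run A→E, a span of 4 letter steps, so the interval is some kind of fifth.
Ab to E is 8 semitones. A perfect fifth is 7, so 8 makes it augmented.

augmented fifth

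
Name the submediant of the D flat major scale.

The Db major scale runs Db Eb F Gb Ab Bb C.
Degree 6 is Bb.

Bb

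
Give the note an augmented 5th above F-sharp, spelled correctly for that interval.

F up a perfect fifth is C, so the target letter is C.
From F#, an augmented fifth is 8 semitones up: C##.

C##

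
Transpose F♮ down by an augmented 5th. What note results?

A fifth below F lands on the letter B.
An augmented fifth spans 8 semitones, so F moves to pitch class 9. On the letter B that is Bbb.

Bbb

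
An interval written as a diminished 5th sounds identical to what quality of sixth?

doubly diminished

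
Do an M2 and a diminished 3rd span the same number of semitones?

Yes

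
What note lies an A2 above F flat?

A second above F lands on the letter G.
An augmented second spans 3 semitones, so Fb moves to pitch class 7. On the letter G that is G.

G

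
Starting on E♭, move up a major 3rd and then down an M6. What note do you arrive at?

Bb

A major third up from Eb is G (letter G, 4 semitones up).
A major sixth down from G is Bb (letter B, 9 semitones down).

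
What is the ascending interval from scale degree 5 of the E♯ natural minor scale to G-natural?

diminished sixth

Scale degree 5 of E# natural minor is B#.
B# up to G: letters B→G make it a sixth; 7 semitones makes it diminished.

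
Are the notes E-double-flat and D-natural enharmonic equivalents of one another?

Ebb = pitch class 2 and D = pitch class 2 — the same pitch class, so they are enharmonic equivalents.

Yes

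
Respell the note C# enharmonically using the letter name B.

B##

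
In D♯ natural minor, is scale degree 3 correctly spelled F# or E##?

Each scale degree takes a distinct letter name. Degree 3 of a scale on D must use the letter F.
F# and E## are enharmonically the same pitch, but only F# uses the letter F, so it is the correct spelling here.

F#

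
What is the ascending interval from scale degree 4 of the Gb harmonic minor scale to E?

Scale degree 4 of Gb harmonic minor is Cb.
Cb up to E: letters C→E make it a third; 5 semitones makes it augmented.

augmented third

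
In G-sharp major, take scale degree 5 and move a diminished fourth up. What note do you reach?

G

Scale degree 5 of G# major is D#.
A diminished fourth (4 semitones) above D# lands on the letter G, giving G.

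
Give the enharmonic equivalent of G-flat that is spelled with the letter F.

F#

Gb is pitch class 6. The letter F alone is pitch class 5.
To reach pitch class 6 from F requires an offset of +1 semitone, i.e. sharp: F#.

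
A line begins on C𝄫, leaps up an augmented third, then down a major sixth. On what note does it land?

Gb

An augmented third up from Cbb is Eb (letter E, 5 semitones up).
A major sixth down from Eb is Gb (letter G, 9 semitones down).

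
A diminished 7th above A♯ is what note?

G

A up a major seventh is G#, so the target letter is G.
From A#, a diminished seventh is 9 semitones up: G.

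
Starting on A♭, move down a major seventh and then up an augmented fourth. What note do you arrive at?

Eb

A major seventh down from Ab is Bbb (letter B, 11 semitones down).
An augmented fourth up from Bbb is Eb (letter E, 6 semitones up).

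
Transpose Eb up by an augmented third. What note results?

G#

A third above E lands on the letter G.
An augmented third spans 5 semitones, so Eb moves to pitch class 8. On the letter G that is G#.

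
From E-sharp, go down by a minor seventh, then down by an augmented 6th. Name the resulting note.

A

A minor seventh down from E# is F## (letter F, 10 semitones down).
An augmented sixth down from F## is A (letter A, 10 semitones down).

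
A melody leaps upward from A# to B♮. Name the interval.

Counting letters A–B gives a second.
A#→B = 1 semitone, 1 narrower than the major second (2), so minor.

minor second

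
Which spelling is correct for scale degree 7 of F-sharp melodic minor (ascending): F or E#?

Each scale degree takes a distinct letter name. Degree 7 of a scale on F must use the letter E.
E# and F are enharmonically the same pitch, but only E# uses the letter E, so it is the correct spelling here.

E#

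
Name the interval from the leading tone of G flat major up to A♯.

The leading tone of Gb major is F.
F up to A#: letters F→A make it a third; 5 semitones makes it augmented.

augmented third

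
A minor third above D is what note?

A third above D lands on the letter F.
A minor third spans 3 semitones, so D moves to pitch class 5. On the letter F that is F.

F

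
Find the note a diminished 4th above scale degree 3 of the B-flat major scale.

Scale degree 3 of Bb major is D.
A diminished fourth (4 semitones) above D lands on the letter G, giving Gb.

Gb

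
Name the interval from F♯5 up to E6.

minor seventh

The letter names run F→E, a span of 6 letter steps, so the interval is some kind of seventh.
F# to E is 10 semitones. A major seventh is 11, so 10 makes it minor.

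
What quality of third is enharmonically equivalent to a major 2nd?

A major second spans 2 semitones.
A third spanning 2 semitones is diminished (the major third is 4).

diminished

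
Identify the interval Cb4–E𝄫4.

Counting letters C–D–E gives a third.
Cb→Ebb = 3 semitones, 1 narrower than the major third (4), so minor.

minor third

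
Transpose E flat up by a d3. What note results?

A third above E lands on the letter G.
A diminished third spans 2 semitones, so Eb moves to pitch class 5. On the letter G that is Gbb.

Gbb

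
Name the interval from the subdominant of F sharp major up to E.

The subdominant of F# major is B.
B up to E: letters B→E make it a fourth; 5 semitones makes it perfect.

perfect fourth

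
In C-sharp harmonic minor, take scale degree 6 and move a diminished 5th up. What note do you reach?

Scale degree 6 of C# harmonic minor is A.
A diminished fifth (6 semitones) above A lands on the letter E, giving Eb.

Eb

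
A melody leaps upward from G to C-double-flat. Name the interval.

The letter names run G→C, a span of 3 letter steps, so the interval is some kind of fourth.
G to Cbb is 3 semitones. A perfect fourth is 5, so 3 makes it doubly diminished.

doubly diminished fourth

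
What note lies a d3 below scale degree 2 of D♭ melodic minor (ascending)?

C#

Scale degree 2 of Db melodic minor (ascending) is Eb.
A diminished third (2 semitones) below Eb lands on the letter C, giving C#.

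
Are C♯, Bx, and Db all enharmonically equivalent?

Yes

C# is pitch class 1; B## is pitch class 1; Db is pitch class 1.
All spellings map to pitch class 1, so they are enharmonically equivalent.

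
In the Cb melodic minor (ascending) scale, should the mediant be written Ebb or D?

Each scale degree takes a distinct letter name. Degree 3 of a scale on C must use the letter E.
Ebb and D are enharmonically the same pitch, but only Ebb uses the letter E, so it is the correct spelling here.

Ebb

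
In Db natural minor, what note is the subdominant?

Degree 4 takes the letter 3 steps above D, which is G.
In natural minor, degree 4 sits 5 semitones above the tonic. Db + 5 semitones is pitch class 6, spelled on G as Gb.

Gb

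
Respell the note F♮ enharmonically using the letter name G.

Gbb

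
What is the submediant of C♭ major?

Ab

Degree 6 takes the letter 5 steps above C, which is A.
In major, degree 6 sits 9 semitones above the tonic. Cb + 9 semitones is pitch class 8, spelled on A as Ab.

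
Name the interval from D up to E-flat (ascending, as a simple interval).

Counting letters D–E gives a second.
D→Eb = 1 semitone, 1 narrower than the major second (2), so minor.

minor second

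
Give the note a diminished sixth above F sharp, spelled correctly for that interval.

Db

F up a major sixth is D, so the target letter is D.
From F#, a diminished sixth is 7 semitones up: Db.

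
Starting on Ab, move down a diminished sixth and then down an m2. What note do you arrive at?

B#

A diminished sixth down from Ab is C# (letter C, 7 semitones down).
A minor second down from C# is B# (letter B, 1 semitone down).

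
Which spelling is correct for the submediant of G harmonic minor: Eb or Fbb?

Eb

Each scale degree takes a distinct letter name. Degree 6 of a scale on G must use the letter E.
Eb and Fbb are enharmonically the same pitch, but only Eb uses the letter E, so it is the correct spelling here.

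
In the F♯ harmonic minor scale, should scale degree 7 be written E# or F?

Each scale degree takes a distinct letter name. Degree 7 of a scale on F must use the letter E.
E# and F are enharmonically the same pitch, but only E# uses the letter E, so it is the correct spelling here.

E#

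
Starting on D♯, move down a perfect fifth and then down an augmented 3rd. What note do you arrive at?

A perfect fifth down from D# is G# (letter G, 7 semitones down).
An augmented third down from G# is Eb (letter E, 5 semitones down).

Eb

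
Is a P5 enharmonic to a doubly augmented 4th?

A perfect fifth spans 7 semitones; a doubly augmented fourth spans 7.
They are enharmonically equivalent.

Yes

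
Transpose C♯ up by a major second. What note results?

A second above C lands on the letter D.
A major second spans 2 semitones, so C# moves to pitch class 3. On the letter D that is D#.

D#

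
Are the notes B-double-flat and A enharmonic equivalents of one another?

Yes

Bbb is pitch class 9; A is pitch class 9.
All spellings map to pitch class 9, so they are enharmonically equivalent.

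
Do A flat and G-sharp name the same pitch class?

Yes

Ab is pitch class 8; G# is pitch class 8.
All spellings map to pitch class 8, so they are enharmonically equivalent.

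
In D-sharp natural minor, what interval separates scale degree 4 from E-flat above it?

diminished sixth

Scale degree 4 of D# natural minor is G#.
G# up to Eb: letters G→E make it a sixth; 7 semitones makes it diminished.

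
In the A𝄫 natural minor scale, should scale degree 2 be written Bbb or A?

Each scale degree takes a distinct letter name. Degree 2 of a scale on A must use the letter B.
Bbb and A are enharmonically the same pitch, but only Bbb uses the letter B, so it is the correct spelling here.

Bbb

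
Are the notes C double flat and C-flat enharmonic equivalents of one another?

Cbb is pitch class 10; Cb is pitch class 11.
The pitch classes differ (10 vs. 11), so they are not enharmonic equivalents.

No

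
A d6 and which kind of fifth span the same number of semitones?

perfect

A diminished sixth spans 7 semitones.
A fifth spanning 7 semitones is perfect (the perfect fifth is 7).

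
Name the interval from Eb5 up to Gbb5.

diminished third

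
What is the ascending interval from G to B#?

The letter names run G→B, a span of 2 letter steps, so the interval is some kind of third.
G to B# is 5 semitones. A major third is 4, so 5 makes it augmented.

augmented third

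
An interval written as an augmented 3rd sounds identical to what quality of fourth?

perfect

An augmented third spans 5 semitones.
A fourth spanning 5 semitones is perfect (the perfect fourth is 5).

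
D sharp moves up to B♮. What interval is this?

minor sixth

Counting letters D–E–F–G–A–B gives a sixth.
D#→B = 8 semitones, 1 narrower than the major sixth (9), so minor.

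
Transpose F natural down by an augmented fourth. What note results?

Cb

A fourth below F lands on the letter C.
An augmented fourth spans 6 semitones, so F moves to pitch class 11. On the letter C that is Cb.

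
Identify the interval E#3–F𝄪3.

major second

Counting letters E–F gives a second.
E#→F## = 2 semitones, exactly the major second.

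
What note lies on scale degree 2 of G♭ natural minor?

Ab

Degree 2 takes the letter 1 step above G, which is A.
In natural minor, degree 2 sits 2 semitones above the tonic. Gb + 2 semitones is pitch class 8, spelled on A as Ab.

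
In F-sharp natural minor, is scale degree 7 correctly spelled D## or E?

E

Each scale degree takes a distinct letter name. Degree 7 of a scale on F must use the letter E.
E and D## are enharmonically the same pitch, but only E uses the letter E, so it is the correct spelling here.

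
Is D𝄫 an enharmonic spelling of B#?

Dbb = pitch class 0 and B# = pitch class 0 — the same pitch class, so they are enharmonic equivalents.

Yes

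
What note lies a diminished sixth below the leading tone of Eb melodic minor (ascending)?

F##

The leading tone of Eb melodic minor (ascending) is D.
A diminished sixth (7 semitones) below D lands on the letter F, giving F##.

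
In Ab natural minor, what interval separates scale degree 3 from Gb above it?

perfect fifth

Scale degree 3 of Ab natural minor is Cb.
Cb up to Gb: letters C→G make it a fifth; 7 semitones makes it perfect.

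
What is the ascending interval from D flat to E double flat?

The letter names run D→E, a span of 1 letter step, so the interval is some kind of second.
Db to Ebb is 1 semitone. A major second is 2, so 1 makes it minor.

minor second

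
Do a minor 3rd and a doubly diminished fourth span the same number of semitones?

Yes

A minor third spans 3 semitones; a doubly diminished fourth spans 3.
They are enharmonically equivalent.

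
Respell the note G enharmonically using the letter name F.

F##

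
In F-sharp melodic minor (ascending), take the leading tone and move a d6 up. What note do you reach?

C

The leading tone of F# melodic minor (ascending) is E#.
A diminished sixth (7 semitones) above E# lands on the letter C, giving C.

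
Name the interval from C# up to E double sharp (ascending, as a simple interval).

Counting letters C–D–E gives a third.
C#→E## = 5 semitones, 1 wider than the major third (4), so augmented.

augmented third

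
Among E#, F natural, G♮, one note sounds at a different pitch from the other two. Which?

In 12-tone equal temperament, enharmonic equivalents share a pitch class. E# is pitch class 5; F is pitch class 5; G is pitch class 7.
E# and F share pitch class 5, while G is pitch class 7.

G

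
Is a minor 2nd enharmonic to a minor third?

No

A minor second spans 1 semitone; a minor third spans 3.
The spans differ, so they are not enharmonic equivalents.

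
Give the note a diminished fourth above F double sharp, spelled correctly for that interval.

A fourth above F lands on the letter B.
A diminished fourth spans 4 semitones, so F## moves to pitch class 11. On the letter B that is B.

B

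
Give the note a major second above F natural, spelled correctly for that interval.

A second above F lands on the letter G.
A major second spans 2 semitones, so F moves to pitch class 7. On the letter G that is G.

G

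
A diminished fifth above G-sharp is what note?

G up a perfect fifth is D, so the target letter is D.
From G#, a diminished fifth is 6 semitones up: D.

D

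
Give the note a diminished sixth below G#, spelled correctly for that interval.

B##

A sixth below G lands on the letter B.
A diminished sixth spans 7 semitones, so G# moves to pitch class 1. On the letter B that is B##.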